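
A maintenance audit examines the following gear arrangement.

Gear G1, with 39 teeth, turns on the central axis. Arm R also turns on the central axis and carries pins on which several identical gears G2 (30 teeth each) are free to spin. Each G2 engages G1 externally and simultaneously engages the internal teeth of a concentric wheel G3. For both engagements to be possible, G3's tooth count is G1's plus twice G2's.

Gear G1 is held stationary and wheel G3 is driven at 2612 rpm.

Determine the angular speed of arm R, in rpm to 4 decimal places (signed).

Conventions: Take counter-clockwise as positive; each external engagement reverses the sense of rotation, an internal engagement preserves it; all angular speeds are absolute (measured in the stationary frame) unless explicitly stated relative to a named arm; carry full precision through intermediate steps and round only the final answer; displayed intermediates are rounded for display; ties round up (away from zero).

class = planetary set [G3 = 39+2·30 = 99; Willis about the carrier]
normalise by the input: solve with ω_ring = 1, then scale by 2612 rpm
ring teeth: 39 + 2·30 = 99
39(ω_sun−ω_arm) = −99(ω_ring−ω_arm),  ω_sun = 0, ω_ring = 1
39(0−ω_arm) = −99(1−ω_arm)  ⇒  138·ω_arm = 99  ⇒  ω_arm = 33/46
scale: ω_arm = 33/46 × 2612 rpm = +1873.8261 rpm

+1873.8261 rpm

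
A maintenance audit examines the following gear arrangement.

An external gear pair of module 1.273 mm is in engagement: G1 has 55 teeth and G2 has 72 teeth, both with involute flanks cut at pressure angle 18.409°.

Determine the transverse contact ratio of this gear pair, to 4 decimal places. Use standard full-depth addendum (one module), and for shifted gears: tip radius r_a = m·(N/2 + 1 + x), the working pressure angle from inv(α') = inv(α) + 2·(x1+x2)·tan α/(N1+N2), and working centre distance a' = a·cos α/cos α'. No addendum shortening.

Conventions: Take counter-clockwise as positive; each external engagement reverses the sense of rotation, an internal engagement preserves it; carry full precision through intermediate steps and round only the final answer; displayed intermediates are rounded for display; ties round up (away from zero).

recognized (one external pair, fixed centres): single-mesh tooth geometry, m = 1.273, N1 = 55, N2 = 72
base radii: r_b1 = 33.216041, r_b2 = 43.482817
tip radii: r_a1 = 36.280500, r_a2 = 47.101000
no profile shift: α' = α, a' = a
action lengths: √(r_a1²−r_b1²) = 14.593468, √(r_a2²−r_b2²) = 18.103834
base pitch p_b = π·m·cos α = 3.794592
CR = (14.593468 + 18.103834 − 80.835500·sin 18.40900°)/3.794592 = 1.889428
contact ratio ≈ 1.8894

1.8894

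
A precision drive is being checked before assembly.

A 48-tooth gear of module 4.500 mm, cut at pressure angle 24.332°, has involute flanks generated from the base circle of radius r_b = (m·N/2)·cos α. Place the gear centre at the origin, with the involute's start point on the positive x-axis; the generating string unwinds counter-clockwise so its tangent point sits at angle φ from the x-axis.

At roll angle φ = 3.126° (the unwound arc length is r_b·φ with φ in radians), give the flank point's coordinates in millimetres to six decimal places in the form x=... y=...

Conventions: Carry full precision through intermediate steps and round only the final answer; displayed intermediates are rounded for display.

x=98.553070 y=0.005326

class = single-mesh tooth geometry [base-circle involute, m = 4.500, 48T]
pitch radius r_p = m·N/2 = 4.500·48/2 = 108.000000
base radius r_b = r_p·cos α = 108.000000·cos 24.332° = 98.406717
roll angle φ = 3.126° = 0.05455899 rad
x = r_b·(cos φ + φ·sin φ) = 98.553070
y = r_b·(sin φ − φ·cos φ) = 0.005326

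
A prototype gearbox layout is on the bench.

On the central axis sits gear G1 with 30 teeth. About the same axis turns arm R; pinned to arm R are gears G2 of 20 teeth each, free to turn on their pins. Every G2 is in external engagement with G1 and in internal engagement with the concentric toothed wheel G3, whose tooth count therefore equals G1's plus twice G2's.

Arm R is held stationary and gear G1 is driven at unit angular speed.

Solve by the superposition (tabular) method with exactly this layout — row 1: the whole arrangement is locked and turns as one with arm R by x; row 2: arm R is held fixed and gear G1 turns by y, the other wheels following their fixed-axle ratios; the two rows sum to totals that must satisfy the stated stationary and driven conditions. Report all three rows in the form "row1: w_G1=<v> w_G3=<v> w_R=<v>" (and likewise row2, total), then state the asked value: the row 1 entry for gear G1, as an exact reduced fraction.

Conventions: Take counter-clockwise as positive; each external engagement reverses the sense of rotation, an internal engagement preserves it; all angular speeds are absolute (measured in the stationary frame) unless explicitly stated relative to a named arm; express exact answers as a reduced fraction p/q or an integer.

recognized (axles ride arm R): planetary set, 30/20/70 teeth
row 1 — lock + rotate with arm: ω_sun = ω_ring = ω_arm = x
row 2 (arm held, sun turns y): ω_ring = −(30/70)·y, ω_arm = 0
boundary: total ω_arm = x = 0 and total ω_sun = x + y = 1  ⇒  y = 1, x = 0
row 2 ring = −(30/70)·1 = -3/7
totals (row 1 + row 2): sun 0 + 1 = 1, ring 0 + (-3/7) = -3/7, arm 0 + 0 = 0
asked cell (row1, sun) = 0

row1: w_G1=0 w_G3=0 w_R=0
row2: w_G1=1 w_G3=-3/7 w_R=0
total: w_G1=1 w_G3=-3/7 w_R=0
asked value: 0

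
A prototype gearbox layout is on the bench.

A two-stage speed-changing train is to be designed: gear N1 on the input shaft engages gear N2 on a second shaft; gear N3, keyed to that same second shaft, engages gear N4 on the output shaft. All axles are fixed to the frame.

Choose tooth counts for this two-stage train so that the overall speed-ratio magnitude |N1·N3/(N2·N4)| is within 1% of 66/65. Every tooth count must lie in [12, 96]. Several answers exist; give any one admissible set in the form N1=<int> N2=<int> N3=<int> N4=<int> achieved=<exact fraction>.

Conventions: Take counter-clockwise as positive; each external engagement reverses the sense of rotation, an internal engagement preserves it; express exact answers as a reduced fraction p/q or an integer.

N1=12 N2=13 N3=22 N4=20 achieved=66/65

class = fixed-axis compound train [2-stage, 66/65 wanted]
target = 66/65 in lowest terms: an exact hit needs N1·N3 = k·66 and N2·N4 = k·65 for one integer k, every count in [12, 96]; additionally prefer no 1:1 stage (N1 ≠ N2, N3 ≠ N4)
k = 1…3: no 1:1-free in-range split of k·66 and k·65 into factor pairs; take k = 4
k = 4: N1·N3 = 264 = 12·22, N2·N4 = 260 = 13·20
achieved = 12·22/(13·20) = 66/65; |achieved − target| = 0 ≤ 33/3250 ✓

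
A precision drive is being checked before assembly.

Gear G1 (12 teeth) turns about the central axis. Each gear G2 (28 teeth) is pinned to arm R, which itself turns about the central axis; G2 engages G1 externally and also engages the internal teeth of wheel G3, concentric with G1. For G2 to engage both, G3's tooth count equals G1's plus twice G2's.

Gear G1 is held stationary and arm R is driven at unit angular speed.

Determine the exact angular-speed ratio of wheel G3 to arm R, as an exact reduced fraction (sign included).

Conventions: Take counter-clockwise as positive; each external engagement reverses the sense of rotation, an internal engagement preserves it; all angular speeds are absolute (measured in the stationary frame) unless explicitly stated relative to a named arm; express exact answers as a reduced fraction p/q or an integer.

20/17

class = planetary set [G3 = 12+2·28 = 68; Willis about the carrier]
ring teeth: 12 + 2·28 = 68
12(ω_sun−ω_arm) = −68(ω_ring−ω_arm),  ω_sun = 0, ω_arm = 1
ω_ring = 1 − (12/68)(0−1) = 20/17
ω_out/ω_in = 20/17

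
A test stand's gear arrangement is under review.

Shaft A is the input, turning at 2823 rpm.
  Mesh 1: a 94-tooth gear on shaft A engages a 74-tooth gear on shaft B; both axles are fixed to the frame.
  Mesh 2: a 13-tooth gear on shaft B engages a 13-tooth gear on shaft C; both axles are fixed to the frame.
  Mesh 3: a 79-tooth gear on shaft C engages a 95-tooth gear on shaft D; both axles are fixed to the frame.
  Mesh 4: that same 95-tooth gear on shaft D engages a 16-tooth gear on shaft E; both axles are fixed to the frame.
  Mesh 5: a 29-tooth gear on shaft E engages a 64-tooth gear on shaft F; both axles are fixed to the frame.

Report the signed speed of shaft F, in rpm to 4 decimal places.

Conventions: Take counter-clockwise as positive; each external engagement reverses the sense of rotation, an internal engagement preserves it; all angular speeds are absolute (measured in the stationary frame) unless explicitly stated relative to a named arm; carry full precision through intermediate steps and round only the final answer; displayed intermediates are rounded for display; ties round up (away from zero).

5-mesh fixed-axis compound train (all bearings frame-fixed)
mesh 1 [94T→74T]: ω = 2823.0000×94/74 = 3585.9730 rpm, sense flips to −
mesh 2 [13T→13T]: ω = 3585.9730×13/13 = 3585.9730 rpm, sense flips to +
mesh 3 [79T→95T]: ω = 3585.9730×79/95 = 2982.0196 rpm, sense flips to −
mesh 4 [95T→16T]: ω = 2982.0196×95/16 = 17705.7416 rpm, sense flips to +
mesh 5 [29T→64T]: ω = 17705.7416×29/64 = 8022.9141 rpm, sense flips to −
signed output speed = -8022.9141 rpm

-8022.9141 rpm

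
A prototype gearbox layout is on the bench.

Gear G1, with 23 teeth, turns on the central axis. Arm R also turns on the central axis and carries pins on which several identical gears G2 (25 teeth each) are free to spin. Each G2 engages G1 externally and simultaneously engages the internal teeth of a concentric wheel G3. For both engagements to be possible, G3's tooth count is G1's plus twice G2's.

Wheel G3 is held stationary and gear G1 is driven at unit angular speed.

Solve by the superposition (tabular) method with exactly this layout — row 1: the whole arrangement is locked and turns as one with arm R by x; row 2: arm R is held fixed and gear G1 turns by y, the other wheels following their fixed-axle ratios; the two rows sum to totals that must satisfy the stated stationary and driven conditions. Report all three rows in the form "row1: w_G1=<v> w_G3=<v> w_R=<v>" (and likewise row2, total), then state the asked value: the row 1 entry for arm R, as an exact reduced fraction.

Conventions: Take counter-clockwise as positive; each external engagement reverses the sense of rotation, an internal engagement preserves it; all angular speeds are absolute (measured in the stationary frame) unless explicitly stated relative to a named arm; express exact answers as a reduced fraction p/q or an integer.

planetary set (23T centre, 25T on arm, 73T internal) — Willis relation
row 1 (train locked, turned with arm): all members turn x
row 2 (arm held, sun turns y): ω_ring = −(23/73)·y, ω_arm = 0
boundary: total ω_ring = x − (23/73)·y = 0 and total ω_sun = x + y = 1  ⇒  y = 73/96, x = 23/96
row 2 ring = −(23/73)·73/96 = -23/96
totals (row 1 + row 2): sun 23/96 + 73/96 = 1, ring 23/96 + (-23/96) = 0, arm 23/96 + 0 = 23/96
asked cell (row1, arm) = 23/96

row1: w_G1=23/96 w_G3=23/96 w_R=23/96
row2: w_G1=73/96 w_G3=-23/96 w_R=0
total: w_G1=1 w_G3=0 w_R=23/96
asked value: 23/96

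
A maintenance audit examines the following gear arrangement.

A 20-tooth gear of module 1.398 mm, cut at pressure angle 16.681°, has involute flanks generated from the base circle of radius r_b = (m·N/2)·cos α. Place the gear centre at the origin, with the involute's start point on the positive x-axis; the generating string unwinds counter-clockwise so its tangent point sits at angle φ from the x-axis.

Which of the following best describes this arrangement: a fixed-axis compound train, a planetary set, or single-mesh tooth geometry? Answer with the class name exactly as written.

topology: single-mesh involute geometry — m = 1.398, N = 20
classification: single-mesh tooth geometry

single-mesh tooth geometry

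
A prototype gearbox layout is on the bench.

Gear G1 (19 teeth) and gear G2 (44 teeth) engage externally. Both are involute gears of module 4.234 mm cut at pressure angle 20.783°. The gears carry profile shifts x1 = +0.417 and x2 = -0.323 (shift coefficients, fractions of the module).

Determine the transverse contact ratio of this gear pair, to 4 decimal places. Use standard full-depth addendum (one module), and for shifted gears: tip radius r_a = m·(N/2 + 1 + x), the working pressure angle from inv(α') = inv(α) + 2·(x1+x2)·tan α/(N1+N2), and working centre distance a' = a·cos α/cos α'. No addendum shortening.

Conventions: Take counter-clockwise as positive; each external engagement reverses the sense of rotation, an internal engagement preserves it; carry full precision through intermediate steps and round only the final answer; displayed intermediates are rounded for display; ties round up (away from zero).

1.5185

single-mesh involute tooth geometry (19T engaging 44T at module 4.234)
base radii: r_b1 = 37.605730, r_b2 = 87.086953
tip radii: r_a1 = 46.222578, r_a2 = 96.014418
inv(α') = inv(20.783°) + 2·(+0.417-0.323)·tan α/(19+44) = 0.01792566  ⇒  α' = 21.22321°
a' = a·cos α / cos α' = 133.3710·cos 20.783°/cos 21.22321° = 133.764995
action lengths: √(r_a1²−r_b1²) = 26.876306, √(r_a2²−r_b2²) = 40.430572
base pitch p_b = π·m·cos α = 12.435988
CR = (26.876306 + 40.430572 − 133.764995·sin 21.22321°)/12.435988 = 1.518468
contact ratio ≈ 1.5185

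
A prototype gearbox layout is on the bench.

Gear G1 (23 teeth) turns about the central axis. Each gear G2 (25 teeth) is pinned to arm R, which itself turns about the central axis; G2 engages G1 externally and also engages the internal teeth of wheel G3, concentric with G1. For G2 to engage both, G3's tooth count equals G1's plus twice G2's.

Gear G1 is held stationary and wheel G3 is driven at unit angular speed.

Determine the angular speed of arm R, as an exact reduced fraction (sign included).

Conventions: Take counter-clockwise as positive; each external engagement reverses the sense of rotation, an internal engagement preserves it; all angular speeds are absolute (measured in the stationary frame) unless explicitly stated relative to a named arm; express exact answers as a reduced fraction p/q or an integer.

73/96

topology: planetary set — G1 23T / G2 25T / G3 73T, arm = carrier (Willis)
ring teeth: 23 + 2·25 = 73
23(ω_sun−ω_arm) = −73(ω_ring−ω_arm),  ω_sun = 0, ω_ring = 1
23(0−ω_arm) = −73(1−ω_arm)  ⇒  96·ω_arm = 73  ⇒  ω_arm = 73/96
exact speed ratio = 73/96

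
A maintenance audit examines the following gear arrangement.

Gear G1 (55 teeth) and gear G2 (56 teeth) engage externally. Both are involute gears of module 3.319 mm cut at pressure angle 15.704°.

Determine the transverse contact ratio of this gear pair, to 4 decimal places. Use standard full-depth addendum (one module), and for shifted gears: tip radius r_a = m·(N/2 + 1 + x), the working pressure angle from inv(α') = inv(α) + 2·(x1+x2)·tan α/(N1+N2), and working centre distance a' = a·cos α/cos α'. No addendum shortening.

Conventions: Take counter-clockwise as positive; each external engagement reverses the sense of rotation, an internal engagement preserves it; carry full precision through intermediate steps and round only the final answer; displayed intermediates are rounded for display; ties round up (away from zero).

2.0600

recognized (one external pair, fixed centres): single-mesh tooth geometry, m = 3.319, N1 = 55, N2 = 56
base radii: r_b1 = 87.865558, r_b2 = 89.463114
tip radii: r_a1 = 94.591500, r_a2 = 96.251000
no profile shift: α' = α, a' = a
action lengths: √(r_a1²−r_b1²) = 35.031352, √(r_a2²−r_b2²) = 35.505018
base pitch p_b = π·m·cos α = 10.037738
CR = (35.031352 + 35.505018 − 184.204500·sin 15.70400°)/10.037738 = 2.060043
contact ratio ≈ 2.0600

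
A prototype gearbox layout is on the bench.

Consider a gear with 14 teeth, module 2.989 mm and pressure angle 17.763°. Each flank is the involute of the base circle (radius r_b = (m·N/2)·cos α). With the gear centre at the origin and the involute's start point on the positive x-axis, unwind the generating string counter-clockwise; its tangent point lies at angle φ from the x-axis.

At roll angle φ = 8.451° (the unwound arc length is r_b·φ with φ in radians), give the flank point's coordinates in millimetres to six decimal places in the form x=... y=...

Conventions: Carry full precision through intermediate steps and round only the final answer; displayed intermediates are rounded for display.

x=20.141098 y=0.021267

single-mesh involute tooth geometry (14T wheel at module 2.989)
pitch radius r_p = m·N/2 = 2.989·14/2 = 20.923000
base radius r_b = r_p·cos α = 20.923000·cos 17.763° = 19.925530
roll angle φ = 8.451° = 0.14749778 rad
x = r_b·(cos φ + φ·sin φ) = 20.141098
y = r_b·(sin φ − φ·cos φ) = 0.021267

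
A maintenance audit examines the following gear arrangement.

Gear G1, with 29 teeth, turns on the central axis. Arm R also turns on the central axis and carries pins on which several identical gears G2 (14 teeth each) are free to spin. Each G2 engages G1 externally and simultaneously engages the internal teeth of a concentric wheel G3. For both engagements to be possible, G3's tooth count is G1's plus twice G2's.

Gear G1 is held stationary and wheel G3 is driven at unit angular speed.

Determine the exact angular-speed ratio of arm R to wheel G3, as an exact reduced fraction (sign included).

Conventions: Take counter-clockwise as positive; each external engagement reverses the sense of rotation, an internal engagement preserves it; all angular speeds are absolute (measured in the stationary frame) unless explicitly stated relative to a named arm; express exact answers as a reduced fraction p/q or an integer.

57/86

planetary set (29T centre, 14T on arm, 57T internal) — Willis relation
ring teeth: 29 + 2·14 = 57
29(ω_sun−ω_arm) = −57(ω_ring−ω_arm),  ω_sun = 0, ω_ring = 1
29(0−ω_arm) = −57(1−ω_arm)  ⇒  86·ω_arm = 57  ⇒  ω_arm = 57/86
ω_out/ω_in = 57/86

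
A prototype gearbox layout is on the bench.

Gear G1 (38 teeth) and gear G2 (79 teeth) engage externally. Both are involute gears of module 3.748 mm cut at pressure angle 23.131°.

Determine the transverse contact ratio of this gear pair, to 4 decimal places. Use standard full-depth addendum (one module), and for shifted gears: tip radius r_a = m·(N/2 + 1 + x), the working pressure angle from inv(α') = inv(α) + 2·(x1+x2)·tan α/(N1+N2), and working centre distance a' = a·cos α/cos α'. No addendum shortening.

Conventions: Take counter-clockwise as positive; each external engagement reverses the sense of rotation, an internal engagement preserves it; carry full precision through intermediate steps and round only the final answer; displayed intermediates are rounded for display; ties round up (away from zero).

1.6134

single-mesh involute tooth geometry (38T engaging 79T at module 3.748)
base radii: r_b1 = 65.487202, r_b2 = 136.144447
tip radii: r_a1 = 74.960000, r_a2 = 151.794000
no profile shift: α' = α, a' = a
action lengths: √(r_a1²−r_b1²) = 36.475032, √(r_a2²−r_b2²) = 67.127550
base pitch p_b = π·m·cos α = 10.828111
CR = (36.475032 + 67.127550 − 219.258000·sin 23.13100°)/10.828111 = 1.613432
contact ratio ≈ 1.6134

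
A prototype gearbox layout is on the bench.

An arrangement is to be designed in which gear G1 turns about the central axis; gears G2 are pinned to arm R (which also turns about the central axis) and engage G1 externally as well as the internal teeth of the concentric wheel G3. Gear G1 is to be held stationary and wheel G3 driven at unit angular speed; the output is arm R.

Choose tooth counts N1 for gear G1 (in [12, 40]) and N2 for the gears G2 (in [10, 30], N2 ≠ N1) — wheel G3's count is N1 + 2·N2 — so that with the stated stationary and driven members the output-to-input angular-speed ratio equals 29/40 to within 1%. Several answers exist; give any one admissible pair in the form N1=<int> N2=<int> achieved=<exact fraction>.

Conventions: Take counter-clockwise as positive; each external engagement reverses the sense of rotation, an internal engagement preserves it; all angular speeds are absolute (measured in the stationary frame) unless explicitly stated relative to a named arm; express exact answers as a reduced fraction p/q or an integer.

planetary set to be sized for 29/40 (Willis relation)
Willis with ω_sun = 0: ω_arm/ω_ring = N3/(N1+N3); set equal to 29/40  ⇒  N3/N1 = (29/40)/(1 − 29/40) = 29/11
N3 = N1 + 2·N2  ⇒  N2/N1 = (N3/N1 − 1)/2 = (29/11 − 1)/2 = 9/11
smallest multiple with N1 ≥ 12 and N2 ≥ 10: k = 2  ⇒  N1 = 2·11 = 22, N2 = 2·9 = 18 (N1 ≤ 40, N2 ≤ 30, N2 ≠ N1 ✓), N3 = 22 + 2·18 = 58
check: N3/(N1+N3) with N1 = 22, N3 = 58 gives 29/40; |achieved − target| = 0 ≤ 29/4000 ✓

N1=22 N2=18 achieved=29/40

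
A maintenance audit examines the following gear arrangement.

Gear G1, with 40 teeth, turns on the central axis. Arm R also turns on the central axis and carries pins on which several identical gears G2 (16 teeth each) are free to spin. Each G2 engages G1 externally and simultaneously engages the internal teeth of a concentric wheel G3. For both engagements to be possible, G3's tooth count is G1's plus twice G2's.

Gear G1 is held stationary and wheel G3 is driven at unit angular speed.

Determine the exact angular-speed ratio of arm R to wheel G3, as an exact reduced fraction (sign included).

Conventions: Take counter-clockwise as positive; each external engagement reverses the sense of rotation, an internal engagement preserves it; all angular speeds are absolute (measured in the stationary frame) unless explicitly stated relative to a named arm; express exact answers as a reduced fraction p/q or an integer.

9/14

planetary set (40T centre, 16T on arm, 72T internal) — Willis relation
ring teeth: 40 + 2·16 = 72
40(ω_sun−ω_arm) = −72(ω_ring−ω_arm),  ω_sun = 0, ω_ring = 1
40(0−ω_arm) = −72(1−ω_arm)  ⇒  112·ω_arm = 72  ⇒  ω_arm = 9/14
ω_out/ω_in = 9/14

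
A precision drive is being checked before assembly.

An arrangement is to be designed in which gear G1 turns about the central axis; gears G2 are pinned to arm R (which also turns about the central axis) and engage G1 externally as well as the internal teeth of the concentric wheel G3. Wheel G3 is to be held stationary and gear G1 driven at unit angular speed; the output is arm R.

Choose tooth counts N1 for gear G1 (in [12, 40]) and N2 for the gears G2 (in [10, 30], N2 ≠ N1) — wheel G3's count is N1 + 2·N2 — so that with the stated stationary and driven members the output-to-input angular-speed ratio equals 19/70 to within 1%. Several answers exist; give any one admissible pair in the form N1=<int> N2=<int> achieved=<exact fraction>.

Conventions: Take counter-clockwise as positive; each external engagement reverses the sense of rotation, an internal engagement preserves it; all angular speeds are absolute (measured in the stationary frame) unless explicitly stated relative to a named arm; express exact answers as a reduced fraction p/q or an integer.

design class (target 19/70): planetary set
Willis with ω_ring = 0: ω_arm/ω_sun = N1/(N1+N3); set equal to 19/70  ⇒  N3/N1 = 1/(19/70) − 1 = 51/19
N3 = N1 + 2·N2  ⇒  N2/N1 = (N3/N1 − 1)/2 = (51/19 − 1)/2 = 16/19
smallest multiple with N1 ≥ 12 and N2 ≥ 10: k = 1  ⇒  N1 = 1·19 = 19, N2 = 1·16 = 16 (N1 ≤ 40, N2 ≤ 30, N2 ≠ N1 ✓), N3 = 19 + 2·16 = 51
check: N1/(N1+N3) with N1 = 19, N3 = 51 gives 19/70; |achieved − target| = 0 ≤ 19/7000 ✓

N1=19 N2=16 achieved=19/70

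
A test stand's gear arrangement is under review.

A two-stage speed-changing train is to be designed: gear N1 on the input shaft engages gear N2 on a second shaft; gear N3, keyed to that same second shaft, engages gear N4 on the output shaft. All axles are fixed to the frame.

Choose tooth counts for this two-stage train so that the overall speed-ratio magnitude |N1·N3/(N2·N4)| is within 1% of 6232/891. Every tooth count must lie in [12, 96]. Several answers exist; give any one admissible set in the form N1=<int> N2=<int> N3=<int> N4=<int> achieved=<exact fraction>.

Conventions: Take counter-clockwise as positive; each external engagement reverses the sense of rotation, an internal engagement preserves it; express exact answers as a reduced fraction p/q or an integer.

N1=76 N2=27 N3=82 N4=33 achieved=6232/891

class = fixed-axis compound train [2-stage, 6232/891 wanted]
target = 6232/891 in lowest terms: an exact hit needs N1·N3 = k·6232 and N2·N4 = k·891 for one integer k, every count in [12, 96]; additionally prefer no 1:1 stage (N1 ≠ N2, N3 ≠ N4)
k = 1: N1·N3 = 6232 = 76·82, N2·N4 = 891 = 27·33
achieved = 76·82/(27·33) = 6232/891; |achieved − target| = 0 ≤ 1558/22275 ✓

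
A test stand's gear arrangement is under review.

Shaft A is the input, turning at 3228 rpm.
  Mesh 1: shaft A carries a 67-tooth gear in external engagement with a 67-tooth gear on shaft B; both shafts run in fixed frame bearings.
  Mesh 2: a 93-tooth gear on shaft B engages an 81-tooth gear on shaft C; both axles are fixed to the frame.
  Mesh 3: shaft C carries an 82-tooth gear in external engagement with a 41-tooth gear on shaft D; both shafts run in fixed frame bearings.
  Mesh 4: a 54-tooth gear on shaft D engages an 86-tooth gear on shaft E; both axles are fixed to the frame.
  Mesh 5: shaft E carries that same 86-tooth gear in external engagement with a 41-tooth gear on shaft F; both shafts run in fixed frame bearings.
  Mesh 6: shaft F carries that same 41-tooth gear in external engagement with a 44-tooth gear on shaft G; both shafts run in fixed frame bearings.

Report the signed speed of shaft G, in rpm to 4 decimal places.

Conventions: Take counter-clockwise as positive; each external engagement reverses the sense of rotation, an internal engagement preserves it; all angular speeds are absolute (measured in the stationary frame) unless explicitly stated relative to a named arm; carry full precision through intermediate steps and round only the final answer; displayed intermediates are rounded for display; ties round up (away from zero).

class = fixed-axis compound train [6 meshes; 6 ratios multiply, 6 sense flips]
mesh 1 [67T→67T]: ω = 3228.0000×67/67 = 3228.0000 rpm, sense flips to −
mesh 2 [93T→81T]: ω = 3228.0000×93/81 = 3706.2222 rpm, sense flips to +
mesh 3 [82T→41T]: ω = 3706.2222×82/41 = 7412.4444 rpm, sense flips to −
mesh 4 [54T→86T]: ω = 7412.4444×54/86 = 4654.3256 rpm, sense flips to +
mesh 5 [86T→41T]: ω = 4654.3256×86/41 = 9762.7317 rpm, sense flips to −
mesh 6 [41T→44T]: ω = 9762.7317×41/44 = 9097.0909 rpm, sense flips to +
signed output speed = +9097.0909 rpm

+9097.0909 rpm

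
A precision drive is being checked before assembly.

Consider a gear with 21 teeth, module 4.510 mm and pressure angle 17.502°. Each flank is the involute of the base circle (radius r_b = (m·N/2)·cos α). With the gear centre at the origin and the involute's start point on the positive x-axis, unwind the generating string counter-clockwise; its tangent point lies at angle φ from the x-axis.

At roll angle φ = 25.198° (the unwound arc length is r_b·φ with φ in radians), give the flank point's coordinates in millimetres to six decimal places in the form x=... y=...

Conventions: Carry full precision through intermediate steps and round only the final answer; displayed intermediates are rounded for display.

x=49.321387 y=1.255933

topology: single-mesh involute geometry — m = 4.510, N = 21
pitch radius r_p = m·N/2 = 4.510·21/2 = 47.355000
base radius r_b = r_p·cos α = 47.355000·cos 17.502° = 45.162769
roll angle φ = 25.198° = 0.43978806 rad
x = r_b·(cos φ + φ·sin φ) = 49.321387
y = r_b·(sin φ − φ·cos φ) = 1.255933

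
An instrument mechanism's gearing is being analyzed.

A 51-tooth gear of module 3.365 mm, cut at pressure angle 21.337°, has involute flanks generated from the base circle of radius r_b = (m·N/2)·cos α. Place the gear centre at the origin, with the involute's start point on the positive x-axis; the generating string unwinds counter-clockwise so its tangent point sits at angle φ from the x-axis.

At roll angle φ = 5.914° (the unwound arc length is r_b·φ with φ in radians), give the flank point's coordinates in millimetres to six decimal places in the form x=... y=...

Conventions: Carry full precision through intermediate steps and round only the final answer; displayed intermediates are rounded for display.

single-mesh involute tooth geometry (51T wheel at module 3.365)
pitch radius r_p = m·N/2 = 3.365·51/2 = 85.807500
base radius r_b = r_p·cos α = 85.807500·cos 21.337° = 79.925950
roll angle φ = 5.914° = 0.10321877 rad
x = r_b·(cos φ + φ·sin φ) = 80.350587
y = r_b·(sin φ − φ·cos φ) = 0.029267

x=80.350587 y=0.029267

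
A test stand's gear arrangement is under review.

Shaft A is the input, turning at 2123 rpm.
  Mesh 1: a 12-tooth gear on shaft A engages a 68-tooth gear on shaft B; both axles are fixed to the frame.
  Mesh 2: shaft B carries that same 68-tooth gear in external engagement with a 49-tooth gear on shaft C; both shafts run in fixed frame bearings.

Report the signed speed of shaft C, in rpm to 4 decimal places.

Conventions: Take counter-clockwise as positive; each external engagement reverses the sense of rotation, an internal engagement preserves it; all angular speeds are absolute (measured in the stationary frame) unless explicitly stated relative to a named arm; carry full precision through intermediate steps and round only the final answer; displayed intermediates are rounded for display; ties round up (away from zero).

class = fixed-axis compound train [2 meshes; 2 ratios multiply, 2 sense flips]
mesh 1 [12T→68T]: ω = 2123.0000×12/68 = 374.6471 rpm, sense flips to −
mesh 2 [68T→49T]: ω = 374.6471×68/49 = 519.9184 rpm, sense flips to +
signed output speed = +519.9184 rpm

+519.9184 rpm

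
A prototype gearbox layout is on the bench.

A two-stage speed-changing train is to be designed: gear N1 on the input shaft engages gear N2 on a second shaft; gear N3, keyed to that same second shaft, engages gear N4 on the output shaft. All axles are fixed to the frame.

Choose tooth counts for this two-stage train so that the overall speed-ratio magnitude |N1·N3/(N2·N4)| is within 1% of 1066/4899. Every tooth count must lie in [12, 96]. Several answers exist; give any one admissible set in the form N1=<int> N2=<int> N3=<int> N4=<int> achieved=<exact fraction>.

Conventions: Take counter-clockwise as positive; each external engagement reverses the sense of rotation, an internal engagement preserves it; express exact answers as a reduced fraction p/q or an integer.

N1=13 N2=69 N3=82 N4=71 achieved=1066/4899

2-stage fixed-axis compound train for ratio 1066/4899
target = 1066/4899 in lowest terms: an exact hit needs N1·N3 = k·1066 and N2·N4 = k·4899 for one integer k, every count in [12, 96]; additionally prefer no 1:1 stage (N1 ≠ N2, N3 ≠ N4)
k = 1: N1·N3 = 1066 = 13·82, N2·N4 = 4899 = 69·71
achieved = 13·82/(69·71) = 1066/4899; |achieved − target| = 0 ≤ 533/244950 ✓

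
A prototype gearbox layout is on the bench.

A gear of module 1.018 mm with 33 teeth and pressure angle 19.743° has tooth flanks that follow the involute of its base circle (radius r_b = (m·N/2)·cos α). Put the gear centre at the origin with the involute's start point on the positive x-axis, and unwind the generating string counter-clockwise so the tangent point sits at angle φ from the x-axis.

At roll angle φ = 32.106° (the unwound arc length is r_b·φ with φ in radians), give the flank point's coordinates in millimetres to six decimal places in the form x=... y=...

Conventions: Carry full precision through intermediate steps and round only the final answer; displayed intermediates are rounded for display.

x=18.100253 y=0.898447

topology: single-mesh involute geometry — m = 1.018, N = 33
pitch radius r_p = m·N/2 = 1.018·33/2 = 16.797000
base radius r_b = r_p·cos α = 16.797000·cos 19.743° = 15.809627
roll angle φ = 32.106° = 0.56035541 rad
x = r_b·(cos φ + φ·sin φ) = 18.100253
y = r_b·(sin φ − φ·cos φ) = 0.898447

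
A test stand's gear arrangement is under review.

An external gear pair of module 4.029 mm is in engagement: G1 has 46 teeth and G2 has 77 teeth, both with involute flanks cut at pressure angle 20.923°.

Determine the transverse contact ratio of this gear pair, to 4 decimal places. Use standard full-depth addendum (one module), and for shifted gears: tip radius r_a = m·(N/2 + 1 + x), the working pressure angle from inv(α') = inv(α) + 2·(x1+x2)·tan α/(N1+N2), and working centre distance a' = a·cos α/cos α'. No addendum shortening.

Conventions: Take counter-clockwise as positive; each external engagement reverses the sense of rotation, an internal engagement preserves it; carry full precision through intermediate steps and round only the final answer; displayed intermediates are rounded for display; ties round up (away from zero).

topology: single-mesh involute geometry — m = 4.029, 46T/77T pair
base radii: r_b1 = 86.556649, r_b2 = 144.888303
tip radii: r_a1 = 96.696000, r_a2 = 159.145500
no profile shift: α' = α, a' = a
action lengths: √(r_a1²−r_b1²) = 43.105255, √(r_a2²−r_b2²) = 65.838209
base pitch p_b = π·m·cos α = 11.822858
CR = (43.105255 + 65.838209 − 247.783500·sin 20.92300°)/11.822858 = 1.730272
contact ratio ≈ 1.7303

1.7303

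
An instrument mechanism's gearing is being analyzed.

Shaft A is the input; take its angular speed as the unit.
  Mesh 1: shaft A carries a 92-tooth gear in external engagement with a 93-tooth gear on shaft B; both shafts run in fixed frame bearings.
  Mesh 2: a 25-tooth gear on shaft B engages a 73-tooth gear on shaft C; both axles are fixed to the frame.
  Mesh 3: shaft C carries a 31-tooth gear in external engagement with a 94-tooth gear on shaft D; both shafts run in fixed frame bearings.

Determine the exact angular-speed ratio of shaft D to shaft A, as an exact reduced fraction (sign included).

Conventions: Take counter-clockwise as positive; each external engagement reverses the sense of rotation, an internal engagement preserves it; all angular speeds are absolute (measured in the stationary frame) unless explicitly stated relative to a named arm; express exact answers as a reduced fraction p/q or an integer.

class = fixed-axis compound train [3 meshes; 3 ratios multiply, 3 sense flips]
mesh 1 [92T→93T]: running ratio 92/93, sense −
mesh 2 [25T→73T]: running ratio 2300/6789, sense +
mesh 3 [31T→94T]: running ratio 1150/10293, sense −
ω_out/ω_in = -1150/10293

-1150/10293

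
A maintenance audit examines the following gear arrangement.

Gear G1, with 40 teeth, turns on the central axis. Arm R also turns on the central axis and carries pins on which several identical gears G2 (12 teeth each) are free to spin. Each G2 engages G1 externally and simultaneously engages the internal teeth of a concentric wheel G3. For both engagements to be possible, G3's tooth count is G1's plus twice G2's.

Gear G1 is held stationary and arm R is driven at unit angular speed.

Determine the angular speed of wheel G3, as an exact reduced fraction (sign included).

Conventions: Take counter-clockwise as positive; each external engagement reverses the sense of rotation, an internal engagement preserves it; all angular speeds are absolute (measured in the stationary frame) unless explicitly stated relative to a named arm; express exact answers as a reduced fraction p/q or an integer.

13/8

class = planetary set [G3 = 40+2·12 = 64; Willis about the carrier]
ring teeth: 40 + 2·12 = 64
40(ω_sun−ω_arm) = −64(ω_ring−ω_arm),  ω_sun = 0, ω_arm = 1
ω_ring = 1 − (40/64)(0−1) = 13/8
exact speed ratio = 13/8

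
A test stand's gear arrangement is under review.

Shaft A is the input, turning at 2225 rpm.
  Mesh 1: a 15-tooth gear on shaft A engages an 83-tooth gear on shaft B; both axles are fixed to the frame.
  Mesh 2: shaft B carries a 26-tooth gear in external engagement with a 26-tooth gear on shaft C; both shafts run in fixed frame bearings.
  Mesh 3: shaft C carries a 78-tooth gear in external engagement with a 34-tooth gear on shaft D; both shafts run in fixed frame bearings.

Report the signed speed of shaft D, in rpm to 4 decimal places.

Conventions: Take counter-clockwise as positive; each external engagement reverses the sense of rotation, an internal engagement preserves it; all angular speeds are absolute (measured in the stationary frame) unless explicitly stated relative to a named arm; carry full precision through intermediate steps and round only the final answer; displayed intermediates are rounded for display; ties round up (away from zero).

-922.4841 rpm

topology: fixed-axis compound train — 3 meshes, A→D
mesh 1 [15T→83T]: ω = 2225.0000×15/83 = 402.1084 rpm, sense flips to −
mesh 2 [26T→26T]: ω = 402.1084×26/26 = 402.1084 rpm, sense flips to +
mesh 3 [78T→34T]: ω = 402.1084×78/34 = 922.4841 rpm, sense flips to −
signed output speed = -922.4841 rpm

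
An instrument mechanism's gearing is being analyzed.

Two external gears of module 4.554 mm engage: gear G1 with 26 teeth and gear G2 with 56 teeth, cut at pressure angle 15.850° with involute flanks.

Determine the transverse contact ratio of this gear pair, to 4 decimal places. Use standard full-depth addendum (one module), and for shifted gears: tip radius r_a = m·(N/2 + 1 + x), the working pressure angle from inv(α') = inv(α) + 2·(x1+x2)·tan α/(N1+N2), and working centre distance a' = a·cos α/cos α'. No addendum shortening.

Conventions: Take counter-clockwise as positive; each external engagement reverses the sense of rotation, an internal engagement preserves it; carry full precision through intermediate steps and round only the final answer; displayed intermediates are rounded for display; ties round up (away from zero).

topology: single-mesh involute geometry — m = 4.554, 26T/56T pair
base radii: r_b1 = 56.951141, r_b2 = 122.663996
tip radii: r_a1 = 63.756000, r_a2 = 132.066000
no profile shift: α' = α, a' = a
action lengths: √(r_a1²−r_b1²) = 28.659991, √(r_a2²−r_b2²) = 48.938456
base pitch p_b = π·m·cos α = 13.762868
CR = (28.659991 + 48.938456 − 186.714000·sin 15.85000°)/13.762868 = 1.932965
contact ratio ≈ 1.9330

1.9330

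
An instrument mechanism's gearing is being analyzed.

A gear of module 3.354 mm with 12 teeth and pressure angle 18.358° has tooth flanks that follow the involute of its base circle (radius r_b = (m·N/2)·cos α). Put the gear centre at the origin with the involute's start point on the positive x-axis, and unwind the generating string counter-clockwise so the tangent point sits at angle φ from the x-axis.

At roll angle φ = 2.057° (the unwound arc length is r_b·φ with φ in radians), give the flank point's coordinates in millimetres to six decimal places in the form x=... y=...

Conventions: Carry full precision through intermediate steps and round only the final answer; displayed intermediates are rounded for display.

recognized (one wheel, involute flank): single-mesh tooth geometry, m = 3.354, N = 12
pitch radius r_p = m·N/2 = 3.354·12/2 = 20.124000
base radius r_b = r_p·cos α = 20.124000·cos 18.358° = 19.099832
roll angle φ = 2.057° = 0.03590142 rad
x = r_b·(cos φ + φ·sin φ) = 19.112137
y = r_b·(sin φ − φ·cos φ) = 0.000295

x=19.112137 y=0.000295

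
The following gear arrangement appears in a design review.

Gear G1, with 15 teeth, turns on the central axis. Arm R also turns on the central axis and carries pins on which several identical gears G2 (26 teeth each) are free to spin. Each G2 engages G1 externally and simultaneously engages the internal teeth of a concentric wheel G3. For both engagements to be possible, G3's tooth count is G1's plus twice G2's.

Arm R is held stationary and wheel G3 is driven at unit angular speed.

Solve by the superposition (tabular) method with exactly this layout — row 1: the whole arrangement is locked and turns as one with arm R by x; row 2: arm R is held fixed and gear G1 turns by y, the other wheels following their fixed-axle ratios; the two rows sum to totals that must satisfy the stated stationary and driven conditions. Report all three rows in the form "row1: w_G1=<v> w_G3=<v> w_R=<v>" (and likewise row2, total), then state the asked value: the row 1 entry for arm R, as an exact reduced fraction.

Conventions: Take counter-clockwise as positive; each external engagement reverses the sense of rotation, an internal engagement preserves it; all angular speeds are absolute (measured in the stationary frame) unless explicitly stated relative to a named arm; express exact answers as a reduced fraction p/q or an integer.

row1: w_G1=0 w_G3=0 w_R=0
row2: w_G1=-67/15 w_G3=1 w_R=0
total: w_G1=-67/15 w_G3=1 w_R=0
asked value: 0

class = planetary set [G3 = 15+2·26 = 67; Willis about the carrier]
row 1 (train locked, turned with arm): all members turn x
row 2 — arm fixed, fixed-axis ratios: sun y, ring −(15/67)·y, arm 0
boundary: total ω_arm = x = 0 and total ω_ring = x − (15/67)·y = 1  ⇒  y = -67/15, x = 0
row 2 ring = −(15/67)·(-67/15) = 1
totals (row 1 + row 2): sun 0 + (-67/15) = -67/15, ring 0 + 1 = 1, arm 0 + 0 = 0
asked cell (row1, arm) = 0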